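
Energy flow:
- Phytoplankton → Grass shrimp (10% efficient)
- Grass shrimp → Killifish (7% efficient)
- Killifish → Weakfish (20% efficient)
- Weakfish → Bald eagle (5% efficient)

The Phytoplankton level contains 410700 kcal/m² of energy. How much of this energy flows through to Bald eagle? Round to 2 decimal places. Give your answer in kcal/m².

Grass shrimp: 410700 × 0.1 = 41070 kcal/m²
Killifish: 41070 × 0.07 = 2874.9 kcal/m²
Weakfish: 2874.9 × 0.2 = 574.98 kcal/m²
Bald eagle: 574.98 × 0.05 = 28.749 kcal/m²

28.75 kcal/m²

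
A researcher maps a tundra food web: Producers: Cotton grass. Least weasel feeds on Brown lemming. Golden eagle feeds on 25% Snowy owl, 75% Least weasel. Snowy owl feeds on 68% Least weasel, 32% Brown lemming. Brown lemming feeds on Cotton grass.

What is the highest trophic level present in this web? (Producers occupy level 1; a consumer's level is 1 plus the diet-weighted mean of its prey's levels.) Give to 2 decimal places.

Brown lemming: 1 + 1 = 2
Least weasel: 1 + 2 = 3
Snowy owl: 1 + (0.68×3 + 0.32×2) = 3.68
Golden eagle: 1 + (0.25×3.68 + 0.75×3) = 4.17

4.17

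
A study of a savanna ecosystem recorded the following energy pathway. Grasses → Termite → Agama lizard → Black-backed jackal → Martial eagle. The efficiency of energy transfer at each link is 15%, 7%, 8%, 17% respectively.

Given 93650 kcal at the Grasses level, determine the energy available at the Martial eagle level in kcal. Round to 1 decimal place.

Termite: 93650 × 0.15 = 14047.5 kcal
Agama lizard: 14047.5 × 0.07 = 983.325 kcal
Black-backed jackal: 983.325 × 0.08 = 78.666 kcal
Martial eagle: 78.666 × 0.17 = 13.37322 kcal

13.4 kcal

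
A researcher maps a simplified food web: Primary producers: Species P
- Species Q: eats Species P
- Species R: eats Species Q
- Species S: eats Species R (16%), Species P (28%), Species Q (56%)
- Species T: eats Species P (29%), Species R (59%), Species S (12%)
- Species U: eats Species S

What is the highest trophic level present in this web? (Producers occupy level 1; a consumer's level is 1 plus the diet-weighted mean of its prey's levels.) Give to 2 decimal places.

3.88

Species Q: 1 + 1 = 2
Species R: 1 + 2 = 3
Species S: 1 + (0.16×3 + 0.28×1 + 0.56×2) = 2.88
Species T: 1 + (0.29×1 + 0.59×3 + 0.12×2.88) = 3.4056
Species U: 1 + 2.88 = 3.88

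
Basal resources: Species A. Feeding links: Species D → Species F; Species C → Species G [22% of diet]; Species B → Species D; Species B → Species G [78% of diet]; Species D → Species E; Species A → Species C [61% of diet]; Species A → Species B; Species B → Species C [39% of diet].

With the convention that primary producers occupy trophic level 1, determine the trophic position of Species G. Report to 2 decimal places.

3.09

Species B: 1 + 1 = 2
Species C: 1 + (0.61×1 + 0.39×2) = 2.39
Species D: 1 + 2 = 3
Species E: 1 + 3 = 4
Species F: 1 + 3 = 4
Species G: 1 + (0.22×2.39 + 0.78×2) = 3.0858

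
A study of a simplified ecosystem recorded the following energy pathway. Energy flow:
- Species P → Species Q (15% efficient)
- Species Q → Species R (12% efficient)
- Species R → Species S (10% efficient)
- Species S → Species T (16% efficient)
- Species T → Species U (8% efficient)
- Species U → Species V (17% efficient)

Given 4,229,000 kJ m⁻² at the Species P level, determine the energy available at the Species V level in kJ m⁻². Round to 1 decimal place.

16.6 kJ m⁻²

Species Q: 4229000 × 0.15 = 634350 kJ m⁻²
Species R: 634350 × 0.12 = 76122 kJ m⁻²
Species S: 76122 × 0.1 = 7612.2 kJ m⁻²
Species T: 7612.2 × 0.16 = 1217.952 kJ m⁻²
Species U: 1217.952 × 0.08 = 97.43616 kJ m⁻²
Species V: 97.43616 × 0.17 = 16.5641472 kJ m⁻²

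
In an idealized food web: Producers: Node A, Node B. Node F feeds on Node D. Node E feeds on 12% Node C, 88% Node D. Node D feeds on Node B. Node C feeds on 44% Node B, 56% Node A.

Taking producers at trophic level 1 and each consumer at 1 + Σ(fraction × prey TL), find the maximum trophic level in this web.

3

Node C: 1 + (0.44×1 + 0.56×1) = 2
Node D: 1 + 1 = 2
Node E: 1 + (0.12×2 + 0.88×2) = 3
Node F: 1 + 2 = 3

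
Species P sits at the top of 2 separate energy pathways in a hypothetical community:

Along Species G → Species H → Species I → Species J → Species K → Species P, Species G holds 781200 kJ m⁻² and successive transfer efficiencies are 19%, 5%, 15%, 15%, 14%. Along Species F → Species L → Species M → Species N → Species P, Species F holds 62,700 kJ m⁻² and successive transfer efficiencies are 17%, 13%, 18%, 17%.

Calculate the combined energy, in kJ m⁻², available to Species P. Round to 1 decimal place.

65.8 kJ m⁻²

Via Species G: 781200 × 0.19 × 0.05 × 0.15 × 0.15 × 0.14 = 23.37741 kJ m⁻²
Via Species F: 62700 × 0.17 × 0.13 × 0.18 × 0.17 = 42.401502 kJ m⁻²
Total at Species P: 23.37741 + 42.401502 = 65.778912 kJ m⁻²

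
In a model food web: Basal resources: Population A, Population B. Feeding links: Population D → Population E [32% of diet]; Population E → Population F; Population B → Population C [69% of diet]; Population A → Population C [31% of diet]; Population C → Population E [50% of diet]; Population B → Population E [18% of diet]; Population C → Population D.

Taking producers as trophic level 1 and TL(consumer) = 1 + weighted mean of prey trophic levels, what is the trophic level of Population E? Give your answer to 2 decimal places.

3.14

Population C: 1 + (0.31×1 + 0.69×1) = 2
Population D: 1 + 2 = 3
Population E: 1 + (0.32×3 + 0.18×1 + 0.5×2) = 3.14
Population F: 1 + 3.14 = 4.14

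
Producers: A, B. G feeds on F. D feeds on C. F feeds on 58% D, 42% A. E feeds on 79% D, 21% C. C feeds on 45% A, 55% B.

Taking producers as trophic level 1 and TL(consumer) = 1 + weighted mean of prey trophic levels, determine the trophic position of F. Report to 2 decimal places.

3.16

C: 1 + (0.45×1 + 0.55×1) = 2
D: 1 + 2 = 3
E: 1 + (0.79×3 + 0.21×2) = 3.79
F: 1 + (0.58×3 + 0.42×1) = 3.16
G: 1 + 3.16 = 4.16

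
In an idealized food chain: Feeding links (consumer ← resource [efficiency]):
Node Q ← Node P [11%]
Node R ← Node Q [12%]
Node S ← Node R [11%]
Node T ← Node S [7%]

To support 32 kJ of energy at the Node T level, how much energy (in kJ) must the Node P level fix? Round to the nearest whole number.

314837 kJ

Cumulative transfer efficiency: 0.11 × 0.12 × 0.11 × 0.07 = 0.00010164
Node P energy = 32 / 0.00010164 = 314837 kJ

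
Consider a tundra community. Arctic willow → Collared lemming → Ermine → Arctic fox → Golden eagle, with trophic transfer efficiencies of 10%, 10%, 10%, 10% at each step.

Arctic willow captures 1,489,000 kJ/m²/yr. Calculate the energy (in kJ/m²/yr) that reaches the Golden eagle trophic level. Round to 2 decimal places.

148.90 kJ/m²/yr

Collared lemming: 1489000 × 0.1 = 148900 kJ/m²/yr
Ermine: 148900 × 0.1 = 14890 kJ/m²/yr
Arctic fox: 14890 × 0.1 = 1489 kJ/m²/yr
Golden eagle: 1489 × 0.1 = 148.9 kJ/m²/yr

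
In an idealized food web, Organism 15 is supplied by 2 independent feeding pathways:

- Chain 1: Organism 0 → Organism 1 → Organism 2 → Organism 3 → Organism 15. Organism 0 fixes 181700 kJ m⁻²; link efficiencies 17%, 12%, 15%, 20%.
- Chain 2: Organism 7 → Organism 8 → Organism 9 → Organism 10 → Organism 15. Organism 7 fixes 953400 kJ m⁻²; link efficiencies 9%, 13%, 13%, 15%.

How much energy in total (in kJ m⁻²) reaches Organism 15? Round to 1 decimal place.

Chain 1: 181700 × 0.17 × 0.12 × 0.15 × 0.2 = 111.2004 kJ m⁻²
Chain 2: 953400 × 0.09 × 0.13 × 0.13 × 0.15 = 217.51821 kJ m⁻²
Total at Organism 15: 111.2004 + 217.51821 = 328.71861 kJ m⁻²

328.7 kJ m⁻²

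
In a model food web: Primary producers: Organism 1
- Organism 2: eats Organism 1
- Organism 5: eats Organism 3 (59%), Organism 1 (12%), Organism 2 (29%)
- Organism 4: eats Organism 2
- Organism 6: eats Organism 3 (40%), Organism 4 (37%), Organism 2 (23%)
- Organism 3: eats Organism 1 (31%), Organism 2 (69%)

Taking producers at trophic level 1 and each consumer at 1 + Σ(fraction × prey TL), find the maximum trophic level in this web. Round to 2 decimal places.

Organism 2: 1 + 1 = 2
Organism 3: 1 + (0.31×1 + 0.69×2) = 2.69
Organism 4: 1 + 2 = 3
Organism 5: 1 + (0.59×2.69 + 0.12×1 + 0.29×2) = 3.2871
Organism 6: 1 + (0.4×2.69 + 0.37×3 + 0.23×2) = 3.646

3.65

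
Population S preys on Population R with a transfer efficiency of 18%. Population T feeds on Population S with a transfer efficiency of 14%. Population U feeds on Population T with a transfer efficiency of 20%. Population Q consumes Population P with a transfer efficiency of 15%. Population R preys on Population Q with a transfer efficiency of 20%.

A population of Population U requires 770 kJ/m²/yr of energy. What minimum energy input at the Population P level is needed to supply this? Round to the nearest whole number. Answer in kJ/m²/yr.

5092593 kJ/m²/yr

Cumulative transfer efficiency: 0.15 × 0.2 × 0.18 × 0.14 × 0.2 = 0.0001512
Population P energy = 770 / 0.0001512 = 5092593 kJ/m²/yr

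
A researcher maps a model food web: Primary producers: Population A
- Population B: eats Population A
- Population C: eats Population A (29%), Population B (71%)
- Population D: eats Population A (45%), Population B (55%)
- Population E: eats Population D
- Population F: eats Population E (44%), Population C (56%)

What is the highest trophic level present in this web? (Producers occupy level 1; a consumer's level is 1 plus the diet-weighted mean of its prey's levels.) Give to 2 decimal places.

4.08

Population B: 1 + 1 = 2
Population C: 1 + (0.29×1 + 0.71×2) = 2.71
Population D: 1 + (0.45×1 + 0.55×2) = 2.55
Population E: 1 + 2.55 = 3.55
Population F: 1 + (0.44×3.55 + 0.56×2.71) = 4.0796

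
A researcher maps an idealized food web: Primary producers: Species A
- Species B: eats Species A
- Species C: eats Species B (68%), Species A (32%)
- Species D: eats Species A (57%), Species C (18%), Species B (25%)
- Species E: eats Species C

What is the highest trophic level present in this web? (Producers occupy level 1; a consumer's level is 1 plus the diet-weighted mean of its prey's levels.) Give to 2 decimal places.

Species B: 1 + 1 = 2
Species C: 1 + (0.68×2 + 0.32×1) = 2.68
Species D: 1 + (0.57×1 + 0.18×2.68 + 0.25×2) = 2.5524
Species E: 1 + 2.68 = 3.68

3.68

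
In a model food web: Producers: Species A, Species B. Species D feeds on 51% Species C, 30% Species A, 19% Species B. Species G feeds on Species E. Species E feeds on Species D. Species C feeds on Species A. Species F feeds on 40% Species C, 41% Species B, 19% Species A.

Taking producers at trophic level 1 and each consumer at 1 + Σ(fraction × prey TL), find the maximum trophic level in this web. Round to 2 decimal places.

4.51

Species C: 1 + 1 = 2
Species D: 1 + (0.51×2 + 0.3×1 + 0.19×1) = 2.51
Species E: 1 + 2.51 = 3.51
Species F: 1 + (0.4×2 + 0.41×1 + 0.19×1) = 2.4
Species G: 1 + 3.51 = 4.51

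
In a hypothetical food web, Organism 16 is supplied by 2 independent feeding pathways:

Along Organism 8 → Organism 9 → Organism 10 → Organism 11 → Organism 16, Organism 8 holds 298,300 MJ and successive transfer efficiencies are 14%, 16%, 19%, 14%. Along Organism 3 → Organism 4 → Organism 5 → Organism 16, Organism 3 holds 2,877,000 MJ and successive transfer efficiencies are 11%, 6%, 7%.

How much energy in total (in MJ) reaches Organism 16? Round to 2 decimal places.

1506.91 MJ

Via Organism 8: 298300 × 0.14 × 0.16 × 0.19 × 0.14 = 177.739072 MJ
Via Organism 3: 2877000 × 0.11 × 0.06 × 0.07 = 1329.174 MJ
Total at Organism 16: 177.739072 + 1329.174 = 1506.913072 MJ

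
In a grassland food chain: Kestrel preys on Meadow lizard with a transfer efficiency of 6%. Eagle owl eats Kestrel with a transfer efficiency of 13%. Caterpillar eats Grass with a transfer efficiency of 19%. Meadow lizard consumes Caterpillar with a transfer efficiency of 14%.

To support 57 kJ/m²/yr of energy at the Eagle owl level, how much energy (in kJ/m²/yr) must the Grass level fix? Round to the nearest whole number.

Cumulative transfer efficiency: 0.19 × 0.14 × 0.06 × 0.13 = 0.00020748
Grass energy = 57 / 0.00020748 = 274725 kJ/m²/yr

274725 kJ/m²/yr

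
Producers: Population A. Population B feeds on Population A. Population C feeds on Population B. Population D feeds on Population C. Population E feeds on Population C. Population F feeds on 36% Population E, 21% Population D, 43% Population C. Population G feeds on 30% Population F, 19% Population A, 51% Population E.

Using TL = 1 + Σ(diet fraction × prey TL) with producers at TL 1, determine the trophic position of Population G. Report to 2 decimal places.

Population B: 1 + 1 = 2
Population C: 1 + 2 = 3
Population D: 1 + 3 = 4
Population E: 1 + 3 = 4
Population F: 1 + (0.36×4 + 0.21×4 + 0.43×3) = 4.57
Population G: 1 + (0.3×4.57 + 0.19×1 + 0.51×4) = 4.601

4.60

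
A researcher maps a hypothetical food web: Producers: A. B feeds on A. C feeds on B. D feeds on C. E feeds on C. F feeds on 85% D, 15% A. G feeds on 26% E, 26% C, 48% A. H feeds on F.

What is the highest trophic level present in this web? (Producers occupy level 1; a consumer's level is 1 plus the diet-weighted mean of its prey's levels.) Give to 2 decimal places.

B: 1 + 1 = 2
C: 1 + 2 = 3
D: 1 + 3 = 4
E: 1 + 3 = 4
F: 1 + (0.85×4 + 0.15×1) = 4.55
G: 1 + (0.26×4 + 0.26×3 + 0.48×1) = 3.3
H: 1 + 4.55 = 5.55

5.55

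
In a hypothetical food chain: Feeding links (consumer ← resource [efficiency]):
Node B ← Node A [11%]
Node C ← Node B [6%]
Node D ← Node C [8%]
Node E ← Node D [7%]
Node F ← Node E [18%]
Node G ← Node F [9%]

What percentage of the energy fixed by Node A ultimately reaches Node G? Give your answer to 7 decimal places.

Product of link efficiencies: 0.11 × 0.06 × 0.08 × 0.07 × 0.18 × 0.09 = 0.000000598752
As a percentage: 0.000000598752 × 100 = 0.0000599%

0.0000599%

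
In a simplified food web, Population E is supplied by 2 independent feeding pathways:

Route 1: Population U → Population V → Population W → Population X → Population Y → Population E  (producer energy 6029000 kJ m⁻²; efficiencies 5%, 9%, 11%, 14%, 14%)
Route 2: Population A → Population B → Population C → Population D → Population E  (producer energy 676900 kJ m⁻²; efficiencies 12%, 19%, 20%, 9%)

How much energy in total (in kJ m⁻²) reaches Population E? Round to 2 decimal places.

Route 1: 6029000 × 0.05 × 0.09 × 0.11 × 0.14 × 0.14 = 58.493358 kJ m⁻²
Route 2: 676900 × 0.12 × 0.19 × 0.2 × 0.09 = 277.79976 kJ m⁻²
Total at Population E: 58.493358 + 277.79976 = 336.293118 kJ m⁻²

336.29 kJ m⁻²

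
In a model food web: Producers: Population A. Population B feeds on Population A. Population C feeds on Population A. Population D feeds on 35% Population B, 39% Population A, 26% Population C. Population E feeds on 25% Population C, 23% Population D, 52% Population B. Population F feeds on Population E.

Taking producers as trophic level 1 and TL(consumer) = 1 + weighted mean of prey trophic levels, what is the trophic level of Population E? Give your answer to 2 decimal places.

3.14

Population B: 1 + 1 = 2
Population C: 1 + 1 = 2
Population D: 1 + (0.35×2 + 0.39×1 + 0.26×2) = 2.61
Population E: 1 + (0.25×2 + 0.23×2.61 + 0.52×2) = 3.1403
Population F: 1 + 3.1403 = 4.1403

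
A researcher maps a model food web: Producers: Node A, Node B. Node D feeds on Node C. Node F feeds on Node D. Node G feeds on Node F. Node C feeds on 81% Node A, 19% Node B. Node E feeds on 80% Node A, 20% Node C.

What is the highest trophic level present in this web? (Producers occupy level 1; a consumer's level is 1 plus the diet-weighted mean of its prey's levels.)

Node C: 1 + (0.81×1 + 0.19×1) = 2
Node D: 1 + 2 = 3
Node E: 1 + (0.8×1 + 0.2×2) = 2.2
Node F: 1 + 3 = 4
Node G: 1 + 4 = 5

5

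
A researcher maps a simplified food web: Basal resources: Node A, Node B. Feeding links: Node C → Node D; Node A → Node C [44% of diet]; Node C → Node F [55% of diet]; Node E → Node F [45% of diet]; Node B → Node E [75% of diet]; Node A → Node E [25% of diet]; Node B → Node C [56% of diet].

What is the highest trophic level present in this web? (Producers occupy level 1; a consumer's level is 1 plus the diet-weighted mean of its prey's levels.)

3

Node C: 1 + (0.56×1 + 0.44×1) = 2
Node D: 1 + 2 = 3
Node E: 1 + (0.25×1 + 0.75×1) = 2
Node F: 1 + (0.55×2 + 0.45×2) = 3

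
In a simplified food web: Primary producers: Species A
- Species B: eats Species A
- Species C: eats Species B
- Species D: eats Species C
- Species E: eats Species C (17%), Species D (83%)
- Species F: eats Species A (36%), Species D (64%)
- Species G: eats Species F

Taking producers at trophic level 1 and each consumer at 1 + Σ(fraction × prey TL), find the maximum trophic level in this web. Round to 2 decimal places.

Species B: 1 + 1 = 2
Species C: 1 + 2 = 3
Species D: 1 + 3 = 4
Species E: 1 + (0.17×3 + 0.83×4) = 4.83
Species F: 1 + (0.36×1 + 0.64×4) = 3.92
Species G: 1 + 3.92 = 4.92

4.92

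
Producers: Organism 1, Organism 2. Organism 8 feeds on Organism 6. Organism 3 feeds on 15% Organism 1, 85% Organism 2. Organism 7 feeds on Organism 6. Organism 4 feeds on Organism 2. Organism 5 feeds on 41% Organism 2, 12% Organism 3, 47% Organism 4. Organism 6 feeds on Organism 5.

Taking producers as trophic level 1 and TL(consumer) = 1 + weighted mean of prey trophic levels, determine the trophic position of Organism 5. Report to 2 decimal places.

Organism 3: 1 + (0.15×1 + 0.85×1) = 2
Organism 4: 1 + 1 = 2
Organism 5: 1 + (0.41×1 + 0.12×2 + 0.47×2) = 2.59
Organism 6: 1 + 2.59 = 3.59
Organism 7: 1 + 3.59 = 4.59
Organism 8: 1 + 3.59 = 4.59

2.59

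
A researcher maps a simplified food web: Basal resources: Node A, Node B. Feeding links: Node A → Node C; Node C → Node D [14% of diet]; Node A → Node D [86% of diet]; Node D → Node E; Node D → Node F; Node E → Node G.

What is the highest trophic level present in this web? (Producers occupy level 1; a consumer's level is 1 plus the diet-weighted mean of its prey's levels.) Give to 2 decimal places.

4.14

Node C: 1 + 1 = 2
Node D: 1 + (0.14×2 + 0.86×1) = 2.14
Node E: 1 + 2.14 = 3.14
Node F: 1 + 2.14 = 3.14
Node G: 1 + 3.14 = 4.14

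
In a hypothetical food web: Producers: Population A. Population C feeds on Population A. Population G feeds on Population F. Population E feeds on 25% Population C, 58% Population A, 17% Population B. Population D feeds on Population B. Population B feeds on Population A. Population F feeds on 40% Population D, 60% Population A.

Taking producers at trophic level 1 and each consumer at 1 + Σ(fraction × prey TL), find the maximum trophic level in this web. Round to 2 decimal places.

3.80

Population B: 1 + 1 = 2
Population C: 1 + 1 = 2
Population D: 1 + 2 = 3
Population E: 1 + (0.25×2 + 0.58×1 + 0.17×2) = 2.42
Population F: 1 + (0.4×3 + 0.6×1) = 2.8
Population G: 1 + 2.8 = 3.8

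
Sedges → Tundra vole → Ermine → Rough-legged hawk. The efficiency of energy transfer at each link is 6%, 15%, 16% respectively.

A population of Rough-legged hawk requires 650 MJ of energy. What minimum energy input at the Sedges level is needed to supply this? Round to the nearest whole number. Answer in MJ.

Cumulative transfer efficiency: 0.06 × 0.15 × 0.16 = 0.00144
Sedges energy = 650 / 0.00144 = 451389 MJ

451389 MJ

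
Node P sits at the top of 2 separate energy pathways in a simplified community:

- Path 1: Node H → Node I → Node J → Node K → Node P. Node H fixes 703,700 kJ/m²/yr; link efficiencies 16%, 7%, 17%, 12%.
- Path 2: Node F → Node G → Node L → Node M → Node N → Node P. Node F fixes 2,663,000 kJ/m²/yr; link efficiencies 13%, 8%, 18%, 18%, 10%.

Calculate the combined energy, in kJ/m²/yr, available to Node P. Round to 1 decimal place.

Path 1: 703700 × 0.16 × 0.07 × 0.17 × 0.12 = 160.781376 kJ/m²/yr
Path 2: 2663000 × 0.13 × 0.08 × 0.18 × 0.18 × 0.1 = 89.732448 kJ/m²/yr
Total at Node P: 160.781376 + 89.732448 = 250.513824 kJ/m²/yr

250.5 kJ/m²/yr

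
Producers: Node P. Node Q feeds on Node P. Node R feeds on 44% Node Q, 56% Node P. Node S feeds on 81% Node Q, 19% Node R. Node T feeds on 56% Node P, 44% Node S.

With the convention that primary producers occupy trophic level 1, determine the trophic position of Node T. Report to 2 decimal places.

2.92

Node Q: 1 + 1 = 2
Node R: 1 + (0.44×2 + 0.56×1) = 2.44
Node S: 1 + (0.81×2 + 0.19×2.44) = 3.0836
Node T: 1 + (0.56×1 + 0.44×3.0836) = 2.916784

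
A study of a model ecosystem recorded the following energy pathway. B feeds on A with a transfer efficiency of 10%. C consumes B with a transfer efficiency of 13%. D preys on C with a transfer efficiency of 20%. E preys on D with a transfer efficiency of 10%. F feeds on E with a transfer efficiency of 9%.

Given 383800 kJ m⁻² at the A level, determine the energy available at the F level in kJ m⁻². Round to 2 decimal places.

B: 383800 × 0.1 = 38380 kJ m⁻²
C: 38380 × 0.13 = 4989.4 kJ m⁻²
D: 4989.4 × 0.2 = 997.88 kJ m⁻²
E: 997.88 × 0.1 = 99.788 kJ m⁻²
F: 99.788 × 0.09 = 8.98092 kJ m⁻²

8.98 kJ m⁻²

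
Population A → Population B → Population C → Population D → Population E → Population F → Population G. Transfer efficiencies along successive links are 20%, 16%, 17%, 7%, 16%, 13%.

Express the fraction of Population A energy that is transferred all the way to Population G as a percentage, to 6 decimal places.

Product of link efficiencies: 0.2 × 0.16 × 0.17 × 0.07 × 0.16 × 0.13 = 0.00000792064
As a percentage: 0.00000792064 × 100 = 0.000792%

0.000792%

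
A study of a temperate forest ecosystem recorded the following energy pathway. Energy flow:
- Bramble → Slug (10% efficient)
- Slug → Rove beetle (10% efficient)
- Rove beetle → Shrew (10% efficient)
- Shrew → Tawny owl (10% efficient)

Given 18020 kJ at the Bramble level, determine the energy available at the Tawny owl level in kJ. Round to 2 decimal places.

1.80 kJ

Slug: 18020 × 0.1 = 1802 kJ
Rove beetle: 1802 × 0.1 = 180.2 kJ
Shrew: 180.2 × 0.1 = 18.02 kJ
Tawny owl: 18.02 × 0.1 = 1.802 kJ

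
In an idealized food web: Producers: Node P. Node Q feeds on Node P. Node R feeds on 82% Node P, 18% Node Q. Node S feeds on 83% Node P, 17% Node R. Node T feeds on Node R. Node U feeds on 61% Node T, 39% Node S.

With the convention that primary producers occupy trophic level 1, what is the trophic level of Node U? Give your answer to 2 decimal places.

Node Q: 1 + 1 = 2
Node R: 1 + (0.82×1 + 0.18×2) = 2.18
Node S: 1 + (0.83×1 + 0.17×2.18) = 2.2006
Node T: 1 + 2.18 = 3.18
Node U: 1 + (0.61×3.18 + 0.39×2.2006) = 3.798034

3.80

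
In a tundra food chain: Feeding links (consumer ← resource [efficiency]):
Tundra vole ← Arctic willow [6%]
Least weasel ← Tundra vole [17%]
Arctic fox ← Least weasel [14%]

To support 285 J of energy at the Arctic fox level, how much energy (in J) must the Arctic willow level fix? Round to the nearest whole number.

Cumulative transfer efficiency: 0.06 × 0.17 × 0.14 = 0.001428
Arctic willow energy = 285 / 0.001428 = 199580 J

199580 J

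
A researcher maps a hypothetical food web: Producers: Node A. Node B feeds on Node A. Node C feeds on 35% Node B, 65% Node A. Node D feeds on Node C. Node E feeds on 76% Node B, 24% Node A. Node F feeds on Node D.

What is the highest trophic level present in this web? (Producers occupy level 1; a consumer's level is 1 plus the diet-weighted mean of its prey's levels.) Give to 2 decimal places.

4.35

Node B: 1 + 1 = 2
Node C: 1 + (0.35×2 + 0.65×1) = 2.35
Node D: 1 + 2.35 = 3.35
Node E: 1 + (0.76×2 + 0.24×1) = 2.76
Node F: 1 + 3.35 = 4.35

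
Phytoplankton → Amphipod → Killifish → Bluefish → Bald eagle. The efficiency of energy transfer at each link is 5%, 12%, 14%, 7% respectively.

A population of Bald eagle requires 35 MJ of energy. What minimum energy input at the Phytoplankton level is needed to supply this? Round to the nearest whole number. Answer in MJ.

Cumulative transfer efficiency: 0.05 × 0.12 × 0.14 × 0.07 = 0.0000588
Phytoplankton energy = 35 / 0.0000588 = 595238 MJ

595238 MJ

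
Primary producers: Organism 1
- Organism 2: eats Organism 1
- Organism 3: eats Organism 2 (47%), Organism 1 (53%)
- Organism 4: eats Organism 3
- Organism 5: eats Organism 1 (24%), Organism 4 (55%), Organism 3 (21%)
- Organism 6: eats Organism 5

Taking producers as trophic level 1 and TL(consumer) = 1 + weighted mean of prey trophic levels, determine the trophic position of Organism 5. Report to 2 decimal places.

3.67

Organism 2: 1 + 1 = 2
Organism 3: 1 + (0.47×2 + 0.53×1) = 2.47
Organism 4: 1 + 2.47 = 3.47
Organism 5: 1 + (0.24×1 + 0.55×3.47 + 0.21×2.47) = 3.6672
Organism 6: 1 + 3.6672 = 4.6672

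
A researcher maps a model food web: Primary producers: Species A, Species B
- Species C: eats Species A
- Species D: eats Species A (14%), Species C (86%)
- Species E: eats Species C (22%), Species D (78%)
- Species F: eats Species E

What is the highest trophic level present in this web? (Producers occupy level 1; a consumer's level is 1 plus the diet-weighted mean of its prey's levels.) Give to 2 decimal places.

4.67

Species C: 1 + 1 = 2
Species D: 1 + (0.14×1 + 0.86×2) = 2.86
Species E: 1 + (0.22×2 + 0.78×2.86) = 3.6708
Species F: 1 + 3.6708 = 4.6708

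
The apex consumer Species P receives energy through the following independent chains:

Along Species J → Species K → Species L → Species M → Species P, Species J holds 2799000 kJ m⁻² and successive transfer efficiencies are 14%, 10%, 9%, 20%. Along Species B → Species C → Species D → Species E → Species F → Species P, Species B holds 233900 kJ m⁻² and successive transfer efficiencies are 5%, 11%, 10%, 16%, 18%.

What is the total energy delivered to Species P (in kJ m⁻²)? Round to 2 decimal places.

Via Species J: 2799000 × 0.14 × 0.1 × 0.09 × 0.2 = 705.348 kJ m⁻²
Via Species B: 233900 × 0.05 × 0.11 × 0.1 × 0.16 × 0.18 = 3.704976 kJ m⁻²
Total at Species P: 705.348 + 3.704976 = 709.052976 kJ m⁻²

709.05 kJ m⁻²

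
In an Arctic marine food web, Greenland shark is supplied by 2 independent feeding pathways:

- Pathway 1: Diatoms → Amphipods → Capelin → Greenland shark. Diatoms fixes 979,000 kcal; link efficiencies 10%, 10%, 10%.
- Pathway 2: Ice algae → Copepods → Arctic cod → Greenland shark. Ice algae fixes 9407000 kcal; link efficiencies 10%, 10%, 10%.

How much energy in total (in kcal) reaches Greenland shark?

10386 kcal

Pathway 1: 979000 × 0.1 × 0.1 × 0.1 = 979 kcal
Pathway 2: 9407000 × 0.1 × 0.1 × 0.1 = 9407 kcal
Total at Greenland shark: 979 + 9407 = 10386 kcal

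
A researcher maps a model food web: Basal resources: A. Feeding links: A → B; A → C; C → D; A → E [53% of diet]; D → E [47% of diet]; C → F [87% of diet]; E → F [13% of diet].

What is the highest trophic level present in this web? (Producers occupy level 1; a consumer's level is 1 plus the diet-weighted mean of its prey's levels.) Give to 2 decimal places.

B: 1 + 1 = 2
C: 1 + 1 = 2
D: 1 + 2 = 3
E: 1 + (0.53×1 + 0.47×3) = 2.94
F: 1 + (0.87×2 + 0.13×2.94) = 3.1222

3.12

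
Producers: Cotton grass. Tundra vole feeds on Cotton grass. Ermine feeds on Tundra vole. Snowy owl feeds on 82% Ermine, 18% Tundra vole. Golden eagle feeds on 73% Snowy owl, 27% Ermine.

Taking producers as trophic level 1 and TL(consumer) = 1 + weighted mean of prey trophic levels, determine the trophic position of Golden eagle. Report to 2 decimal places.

Tundra vole: 1 + 1 = 2
Ermine: 1 + 2 = 3
Snowy owl: 1 + (0.82×3 + 0.18×2) = 3.82
Golden eagle: 1 + (0.73×3.82 + 0.27×3) = 4.5986

4.60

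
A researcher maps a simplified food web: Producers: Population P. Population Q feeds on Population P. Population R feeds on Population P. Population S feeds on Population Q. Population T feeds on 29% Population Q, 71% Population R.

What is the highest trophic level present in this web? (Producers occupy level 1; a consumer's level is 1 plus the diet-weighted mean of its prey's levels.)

Population Q: 1 + 1 = 2
Population R: 1 + 1 = 2
Population S: 1 + 2 = 3
Population T: 1 + (0.29×2 + 0.71×2) = 3

3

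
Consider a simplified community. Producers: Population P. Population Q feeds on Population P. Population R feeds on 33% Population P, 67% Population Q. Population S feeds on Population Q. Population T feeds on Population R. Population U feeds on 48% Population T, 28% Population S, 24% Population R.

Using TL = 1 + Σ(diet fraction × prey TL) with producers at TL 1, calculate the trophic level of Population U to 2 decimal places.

4.24

Population Q: 1 + 1 = 2
Population R: 1 + (0.33×1 + 0.67×2) = 2.67
Population S: 1 + 2 = 3
Population T: 1 + 2.67 = 3.67
Population U: 1 + (0.48×3.67 + 0.28×3 + 0.24×2.67) = 4.2424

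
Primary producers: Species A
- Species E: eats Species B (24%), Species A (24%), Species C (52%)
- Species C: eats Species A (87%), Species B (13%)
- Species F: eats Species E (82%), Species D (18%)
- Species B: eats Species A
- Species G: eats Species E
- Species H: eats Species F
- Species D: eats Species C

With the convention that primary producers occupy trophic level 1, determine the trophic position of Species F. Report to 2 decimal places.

Species B: 1 + 1 = 2
Species C: 1 + (0.87×1 + 0.13×2) = 2.13
Species D: 1 + 2.13 = 3.13
Species E: 1 + (0.24×2 + 0.24×1 + 0.52×2.13) = 2.8276
Species F: 1 + (0.82×2.8276 + 0.18×3.13) = 3.882032
Species G: 1 + 2.8276 = 3.8276
Species H: 1 + 3.882032 = 4.882032

3.88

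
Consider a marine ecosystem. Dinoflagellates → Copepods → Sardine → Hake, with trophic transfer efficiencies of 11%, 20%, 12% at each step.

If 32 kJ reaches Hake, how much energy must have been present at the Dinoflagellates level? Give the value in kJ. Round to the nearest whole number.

12121 kJ

Cumulative transfer efficiency: 0.11 × 0.2 × 0.12 = 0.00264
Dinoflagellates energy = 32 / 0.00264 = 12121 kJ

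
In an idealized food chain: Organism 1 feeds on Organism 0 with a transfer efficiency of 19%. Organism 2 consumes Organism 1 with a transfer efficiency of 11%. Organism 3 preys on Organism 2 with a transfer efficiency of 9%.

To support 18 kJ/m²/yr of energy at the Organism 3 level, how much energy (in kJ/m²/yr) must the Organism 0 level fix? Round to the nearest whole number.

Cumulative transfer efficiency: 0.19 × 0.11 × 0.09 = 0.001881
Organism 0 energy = 18 / 0.001881 = 9569 kJ/m²/yr

9569 kJ/m²/yr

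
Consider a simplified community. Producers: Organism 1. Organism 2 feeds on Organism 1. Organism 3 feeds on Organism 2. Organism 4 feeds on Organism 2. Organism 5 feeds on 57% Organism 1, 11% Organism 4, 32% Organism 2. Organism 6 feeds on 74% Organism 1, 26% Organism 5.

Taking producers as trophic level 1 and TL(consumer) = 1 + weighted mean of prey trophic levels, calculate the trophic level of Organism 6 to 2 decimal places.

Organism 2: 1 + 1 = 2
Organism 3: 1 + 2 = 3
Organism 4: 1 + 2 = 3
Organism 5: 1 + (0.57×1 + 0.11×3 + 0.32×2) = 2.54
Organism 6: 1 + (0.74×1 + 0.26×2.54) = 2.4004

2.40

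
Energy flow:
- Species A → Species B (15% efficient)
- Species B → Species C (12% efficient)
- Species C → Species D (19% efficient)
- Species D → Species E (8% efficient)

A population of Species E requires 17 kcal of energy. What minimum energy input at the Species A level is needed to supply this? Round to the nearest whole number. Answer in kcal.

62135 kcal

Cumulative transfer efficiency: 0.15 × 0.12 × 0.19 × 0.08 = 0.0002736
Species A energy = 17 / 0.0002736 = 62135 kcal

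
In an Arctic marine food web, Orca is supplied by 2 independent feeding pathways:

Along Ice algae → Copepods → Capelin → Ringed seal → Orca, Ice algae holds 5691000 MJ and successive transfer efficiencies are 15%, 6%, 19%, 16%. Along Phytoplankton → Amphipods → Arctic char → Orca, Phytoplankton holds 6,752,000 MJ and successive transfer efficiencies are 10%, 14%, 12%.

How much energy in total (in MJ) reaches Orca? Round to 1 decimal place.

12900.4 MJ

Via Ice algae: 5691000 × 0.15 × 0.06 × 0.19 × 0.16 = 1557.0576 MJ
Via Phytoplankton: 6752000 × 0.1 × 0.14 × 0.12 = 11343.36 MJ
Total at Orca: 1557.0576 + 11343.36 = 12900.4176 MJ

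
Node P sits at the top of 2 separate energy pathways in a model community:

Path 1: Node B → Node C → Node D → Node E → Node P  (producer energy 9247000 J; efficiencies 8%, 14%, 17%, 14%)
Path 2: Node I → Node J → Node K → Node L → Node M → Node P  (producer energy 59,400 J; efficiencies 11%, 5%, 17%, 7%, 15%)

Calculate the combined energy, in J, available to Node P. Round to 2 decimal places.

Path 1: 9247000 × 0.08 × 0.14 × 0.17 × 0.14 = 2464.88032 J
Path 2: 59400 × 0.11 × 0.05 × 0.17 × 0.07 × 0.15 = 0.5831595 J
Total at Node P: 2464.88032 + 0.5831595 = 2465.4634795 J

2465.46 J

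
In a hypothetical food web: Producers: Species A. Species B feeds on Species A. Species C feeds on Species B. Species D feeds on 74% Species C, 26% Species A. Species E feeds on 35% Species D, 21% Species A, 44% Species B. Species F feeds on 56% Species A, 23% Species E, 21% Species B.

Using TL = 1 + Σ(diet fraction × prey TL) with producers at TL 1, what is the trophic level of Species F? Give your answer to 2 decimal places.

2.74

Species B: 1 + 1 = 2
Species C: 1 + 2 = 3
Species D: 1 + (0.74×3 + 0.26×1) = 3.48
Species E: 1 + (0.35×3.48 + 0.21×1 + 0.44×2) = 3.308
Species F: 1 + (0.56×1 + 0.23×3.308 + 0.21×2) = 2.74084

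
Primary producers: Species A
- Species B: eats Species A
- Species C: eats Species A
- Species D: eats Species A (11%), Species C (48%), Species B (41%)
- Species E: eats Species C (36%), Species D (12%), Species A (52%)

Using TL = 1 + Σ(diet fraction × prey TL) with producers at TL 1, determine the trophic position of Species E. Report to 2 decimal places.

2.59

Species B: 1 + 1 = 2
Species C: 1 + 1 = 2
Species D: 1 + (0.11×1 + 0.48×2 + 0.41×2) = 2.89
Species E: 1 + (0.36×2 + 0.12×2.89 + 0.52×1) = 2.5868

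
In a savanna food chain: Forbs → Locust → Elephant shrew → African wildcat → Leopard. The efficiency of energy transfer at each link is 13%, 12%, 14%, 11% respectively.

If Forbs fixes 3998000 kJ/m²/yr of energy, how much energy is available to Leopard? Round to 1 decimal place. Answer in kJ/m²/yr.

960.5 kJ/m²/yr

Locust: 3998000 × 0.13 = 519740 kJ/m²/yr
Elephant shrew: 519740 × 0.12 = 62368.8 kJ/m²/yr
African wildcat: 62368.8 × 0.14 = 8731.632 kJ/m²/yr
Leopard: 8731.632 × 0.11 = 960.47952 kJ/m²/yr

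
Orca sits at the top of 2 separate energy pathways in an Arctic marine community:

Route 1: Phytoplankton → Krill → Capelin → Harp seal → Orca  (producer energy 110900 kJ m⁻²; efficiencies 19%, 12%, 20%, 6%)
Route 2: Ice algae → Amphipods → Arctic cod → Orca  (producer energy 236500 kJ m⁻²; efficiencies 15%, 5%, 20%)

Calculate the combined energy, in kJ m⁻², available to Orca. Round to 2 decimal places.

385.09 kJ m⁻²

Route 1: 110900 × 0.19 × 0.12 × 0.2 × 0.06 = 30.34224 kJ m⁻²
Route 2: 236500 × 0.15 × 0.05 × 0.2 = 354.75 kJ m⁻²
Total at Orca: 30.34224 + 354.75 = 385.09224 kJ m⁻²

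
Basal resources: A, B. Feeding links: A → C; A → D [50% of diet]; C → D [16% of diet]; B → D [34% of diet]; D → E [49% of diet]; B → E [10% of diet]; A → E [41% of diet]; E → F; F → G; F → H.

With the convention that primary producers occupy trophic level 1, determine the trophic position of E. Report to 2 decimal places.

2.57

C: 1 + 1 = 2
D: 1 + (0.5×1 + 0.16×2 + 0.34×1) = 2.16
E: 1 + (0.49×2.16 + 0.1×1 + 0.41×1) = 2.5684
F: 1 + 2.5684 = 3.5684
G: 1 + 3.5684 = 4.5684
H: 1 + 3.5684 = 4.5684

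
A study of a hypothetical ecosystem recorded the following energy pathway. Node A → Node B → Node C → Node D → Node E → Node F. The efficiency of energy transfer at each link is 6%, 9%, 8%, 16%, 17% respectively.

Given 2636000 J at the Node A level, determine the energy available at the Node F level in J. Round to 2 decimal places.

30.97 J

Node B: 2636000 × 0.06 = 158160 J
Node C: 158160 × 0.09 = 14234.4 J
Node D: 14234.4 × 0.08 = 1138.752 J
Node E: 1138.752 × 0.16 = 182.20032 J
Node F: 182.20032 × 0.17 = 30.9740544 J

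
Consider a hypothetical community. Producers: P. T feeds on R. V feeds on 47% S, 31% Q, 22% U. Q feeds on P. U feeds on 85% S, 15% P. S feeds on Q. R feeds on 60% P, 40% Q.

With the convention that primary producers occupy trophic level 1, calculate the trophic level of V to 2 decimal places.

3.84

Q: 1 + 1 = 2
R: 1 + (0.6×1 + 0.4×2) = 2.4
S: 1 + 2 = 3
T: 1 + 2.4 = 3.4
U: 1 + (0.85×3 + 0.15×1) = 3.7
V: 1 + (0.47×3 + 0.31×2 + 0.22×3.7) = 3.844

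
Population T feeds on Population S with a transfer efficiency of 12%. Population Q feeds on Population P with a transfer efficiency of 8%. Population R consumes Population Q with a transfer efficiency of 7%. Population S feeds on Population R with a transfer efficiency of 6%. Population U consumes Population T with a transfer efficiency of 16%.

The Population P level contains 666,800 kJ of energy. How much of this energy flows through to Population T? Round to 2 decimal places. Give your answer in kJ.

Population Q: 666800 × 0.08 = 53344 kJ
Population R: 53344 × 0.07 = 3734.08 kJ
Population S: 3734.08 × 0.06 = 224.0448 kJ
Population T: 224.0448 × 0.12 = 26.885376 kJ

26.89 kJ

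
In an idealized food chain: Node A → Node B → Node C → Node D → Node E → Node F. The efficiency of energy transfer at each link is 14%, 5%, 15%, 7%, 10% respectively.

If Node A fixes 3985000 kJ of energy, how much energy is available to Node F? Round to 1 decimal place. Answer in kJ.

29.3 kJ

Node B: 3985000 × 0.14 = 557900 kJ
Node C: 557900 × 0.05 = 27895 kJ
Node D: 27895 × 0.15 = 4184.25 kJ
Node E: 4184.25 × 0.07 = 292.8975 kJ
Node F: 292.8975 × 0.1 = 29.28975 kJ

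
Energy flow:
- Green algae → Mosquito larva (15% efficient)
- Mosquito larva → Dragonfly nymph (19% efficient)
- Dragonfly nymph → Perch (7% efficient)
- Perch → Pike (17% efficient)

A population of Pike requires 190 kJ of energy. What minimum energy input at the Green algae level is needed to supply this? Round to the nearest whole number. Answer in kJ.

560224 kJ

Cumulative transfer efficiency: 0.15 × 0.19 × 0.07 × 0.17 = 0.00033915
Green algae energy = 190 / 0.00033915 = 560224 kJ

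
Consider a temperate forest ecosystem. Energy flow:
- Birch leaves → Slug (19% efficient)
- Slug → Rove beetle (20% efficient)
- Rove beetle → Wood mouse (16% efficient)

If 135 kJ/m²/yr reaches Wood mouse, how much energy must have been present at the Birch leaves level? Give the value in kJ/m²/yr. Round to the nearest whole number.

22204 kJ/m²/yr

Cumulative transfer efficiency: 0.19 × 0.2 × 0.16 = 0.00608
Birch leaves energy = 135 / 0.00608 = 22204 kJ/m²/yr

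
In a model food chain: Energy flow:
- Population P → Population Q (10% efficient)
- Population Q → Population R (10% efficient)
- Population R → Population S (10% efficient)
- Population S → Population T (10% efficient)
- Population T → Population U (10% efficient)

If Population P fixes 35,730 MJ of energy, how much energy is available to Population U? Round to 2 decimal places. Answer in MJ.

Population Q: 35730 × 0.1 = 3573 MJ
Population R: 3573 × 0.1 = 357.3 MJ
Population S: 357.3 × 0.1 = 35.73 MJ
Population T: 35.73 × 0.1 = 3.573 MJ
Population U: 3.573 × 0.1 = 0.3573 MJ

0.36 MJ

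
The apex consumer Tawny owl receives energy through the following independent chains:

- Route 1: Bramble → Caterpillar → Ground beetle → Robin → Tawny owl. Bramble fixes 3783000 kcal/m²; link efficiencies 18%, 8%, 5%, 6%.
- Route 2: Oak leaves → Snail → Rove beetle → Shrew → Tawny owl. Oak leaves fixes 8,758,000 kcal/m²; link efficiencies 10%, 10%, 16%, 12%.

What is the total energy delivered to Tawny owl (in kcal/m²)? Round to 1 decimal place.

Route 1: 3783000 × 0.18 × 0.08 × 0.05 × 0.06 = 163.4256 kcal/m²
Route 2: 8758000 × 0.1 × 0.1 × 0.16 × 0.12 = 1681.536 kcal/m²
Total at Tawny owl: 163.4256 + 1681.536 = 1844.9616 kcal/m²

1845.0 kcal/m²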